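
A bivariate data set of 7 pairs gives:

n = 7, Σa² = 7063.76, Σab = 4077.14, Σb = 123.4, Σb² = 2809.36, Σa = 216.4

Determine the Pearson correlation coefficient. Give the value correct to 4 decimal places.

0.5388

r = (nΣab − ΣaΣb) / √[(nΣa² − (Σa)²)(nΣb² − (Σb)²)]
Numerator: 7×4077.14 − 216.4×123.4 = 1836.22
Denominator: √[(49446.32 − 46828.96)(19665.52 − 15227.56)] = √[2617.36 × 4437.96] = 3408.1871
r = 1836.22 / 3408.1871 ≈ 0.5388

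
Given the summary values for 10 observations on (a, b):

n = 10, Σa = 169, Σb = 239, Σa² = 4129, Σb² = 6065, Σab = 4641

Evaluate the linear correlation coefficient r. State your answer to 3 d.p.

r = (nΣab − ΣaΣb) / √[(nΣa² − (Σa)²)(nΣb² − (Σb)²)]
Numerator: 10×4641 − 169×239 = 6019
Denominator: √[(41290 − 28561)(60650 − 57121)] = √[12729 × 3529] = 6702.2863
r = 6019 / 6702.2863 ≈ 0.898

0.898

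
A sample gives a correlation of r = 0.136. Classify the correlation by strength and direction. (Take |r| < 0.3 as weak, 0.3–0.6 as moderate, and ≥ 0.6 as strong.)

r = 0.136 > 0 so the relationship is positive.
|r| = 0.136, which falls in the weak range.

weak positive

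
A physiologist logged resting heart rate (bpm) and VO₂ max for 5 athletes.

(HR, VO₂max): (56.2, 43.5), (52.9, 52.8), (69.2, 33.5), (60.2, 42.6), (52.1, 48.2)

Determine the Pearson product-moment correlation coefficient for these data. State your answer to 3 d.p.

-0.944

n = 5, Σx = 290.6, Σy = 220.6, Σx² = 17083.94, Σy² = 9940.34, Σxy = 12631.76
nΣxy − ΣxΣy = 63158.8 − 64106.36 = -947.56
nΣx² − (Σx)² = 85419.7 − 84448.36 = 971.34; nΣy² − (Σy)² = 49701.7 − 48664.36 = 1037.34
r = -947.56 / √(971.34 × 1037.34) = -947.56 / 1003.7977 ≈ -0.944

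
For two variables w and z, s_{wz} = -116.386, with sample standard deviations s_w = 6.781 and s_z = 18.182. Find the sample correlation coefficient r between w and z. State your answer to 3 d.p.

-0.944

r = Cov(w,z) / (s_w · s_z) = -116.386 / (6.781 × 18.182)
  = -116.386 / 123.2921 ≈ -0.944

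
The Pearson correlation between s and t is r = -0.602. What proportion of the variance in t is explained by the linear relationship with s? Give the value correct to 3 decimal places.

r² = (-0.602)² = 0.362

0.362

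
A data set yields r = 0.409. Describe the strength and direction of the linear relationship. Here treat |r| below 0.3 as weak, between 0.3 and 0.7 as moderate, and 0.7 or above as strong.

r = 0.409 > 0 so the relationship is positive.
|r| = 0.409, which falls in the moderate range.

moderate positive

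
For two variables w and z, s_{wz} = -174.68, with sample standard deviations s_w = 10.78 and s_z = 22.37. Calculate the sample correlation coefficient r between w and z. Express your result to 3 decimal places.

r = Cov(w,z) / (s_w · s_z) = -174.68 / (10.78 × 22.37)
  = -174.68 / 241.1486 ≈ -0.724

-0.724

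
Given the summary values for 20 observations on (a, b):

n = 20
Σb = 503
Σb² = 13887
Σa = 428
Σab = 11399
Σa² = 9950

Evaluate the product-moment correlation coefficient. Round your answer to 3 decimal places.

0.642

r = (nΣab − ΣaΣb) / √[(nΣa² − (Σa)²)(nΣb² − (Σb)²)]
Numerator: 20×11399 − 428×503 = 12696
Denominator: √[(199000 − 183184)(277740 − 253009)] = √[15816 × 24731] = 19777.3986
r = 12696 / 19777.3986 ≈ 0.642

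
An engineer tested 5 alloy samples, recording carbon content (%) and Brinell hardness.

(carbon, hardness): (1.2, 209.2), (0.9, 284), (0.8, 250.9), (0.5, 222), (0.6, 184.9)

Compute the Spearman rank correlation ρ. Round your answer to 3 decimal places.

Rank carbon: 5, 4, 3, 1, 2
Rank hardness: 2, 5, 4, 3, 1
d = rank(carbon) − rank(hardness): 3, -1, -1, -2, 1; Σd² = 16
ρ = 1 − 6Σd² / [n(n²−1)] = 1 − 6×16 / (5×24) = 1 − 96/120 ≈ 0.200

0.200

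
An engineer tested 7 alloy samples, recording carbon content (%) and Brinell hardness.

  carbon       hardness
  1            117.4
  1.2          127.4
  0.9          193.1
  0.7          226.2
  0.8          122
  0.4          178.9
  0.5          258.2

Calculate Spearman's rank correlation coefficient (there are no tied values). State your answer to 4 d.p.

Rank carbon: 6, 7, 5, 3, 4, 1, 2
Rank hardness: 1, 3, 5, 6, 2, 4, 7
d = rank(carbon) − rank(hardness): 5, 4, 0, -3, 2, -3, -5; Σd² = 88
ρ = 1 − 6Σd² / [n(n²−1)] = 1 − 6×88 / (7×48) = 1 − 528/336 ≈ -0.5714

-0.5714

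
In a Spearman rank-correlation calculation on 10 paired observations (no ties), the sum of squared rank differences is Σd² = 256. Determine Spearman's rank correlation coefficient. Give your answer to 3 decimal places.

ρ = 1 − 6Σd² / [n(n²−1)] = 1 − 6×256 / (10×99)
  = 1 − 1536/990 = 1 − 1.5515 ≈ -0.552

-0.552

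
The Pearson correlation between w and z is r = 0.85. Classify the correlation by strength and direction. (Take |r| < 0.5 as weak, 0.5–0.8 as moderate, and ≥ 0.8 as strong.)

r = 0.85 > 0 so the relationship is positive.
|r| = 0.85, which falls in the strong range.

strong positive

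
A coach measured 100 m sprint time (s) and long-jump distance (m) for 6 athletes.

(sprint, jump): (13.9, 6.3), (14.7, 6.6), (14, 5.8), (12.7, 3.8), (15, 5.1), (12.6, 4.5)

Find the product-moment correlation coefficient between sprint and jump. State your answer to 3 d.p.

0.694

n = 6, Σx = 82.9, Σy = 32.1, Σx² = 1150.35, Σy² = 177.59, Σxy = 447.25
nΣxy − ΣxΣy = 2683.5 − 2661.09 = 22.41
nΣx² − (Σx)² = 6902.1 − 6872.41 = 29.69; nΣy² − (Σy)² = 1065.54 − 1030.41 = 35.13
r = 22.41 / √(29.69 × 35.13) = 22.41 / 32.2957 ≈ 0.694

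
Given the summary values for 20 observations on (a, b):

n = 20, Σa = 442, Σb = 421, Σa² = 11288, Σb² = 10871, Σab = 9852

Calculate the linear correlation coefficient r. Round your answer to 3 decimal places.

0.314

r = (nΣab − ΣaΣb) / √[(nΣa² − (Σa)²)(nΣb² − (Σb)²)]
Numerator: 20×9852 − 442×421 = 10958
Denominator: √[(225760 − 195364)(217420 − 177241)] = √[30396 × 40179] = 34946.8294
r = 10958 / 34946.8294 ≈ 0.314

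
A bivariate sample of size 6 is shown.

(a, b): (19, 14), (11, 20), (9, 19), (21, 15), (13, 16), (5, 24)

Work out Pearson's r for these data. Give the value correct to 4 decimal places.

-0.9164

n = 6, Σa = 78, Σb = 108, Σa² = 1198, Σb² = 2014, Σab = 1300
nΣab − ΣaΣb = 7800 − 8424 = -624
nΣa² − (Σa)² = 7188 − 6084 = 1104; nΣb² − (Σb)² = 12084 − 11664 = 420
r = -624 / √(1104 × 420) = -624 / 680.9405 ≈ -0.9164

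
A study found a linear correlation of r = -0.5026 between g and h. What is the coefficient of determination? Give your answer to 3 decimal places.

0.253

r² = (-0.5026)² = 0.253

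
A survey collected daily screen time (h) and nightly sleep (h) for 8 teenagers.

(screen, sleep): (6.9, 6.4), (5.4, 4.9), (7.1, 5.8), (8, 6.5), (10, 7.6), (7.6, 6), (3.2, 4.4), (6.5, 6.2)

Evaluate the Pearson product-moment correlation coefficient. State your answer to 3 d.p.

n = 8, Σx = 54.7, Σy = 47.8, Σx² = 401.43, Σy² = 292.42, Σxy = 339.78
nΣxy − ΣxΣy = 2718.24 − 2614.66 = 103.58
nΣx² − (Σx)² = 3211.44 − 2992.09 = 219.35; nΣy² − (Σy)² = 2339.36 − 2284.84 = 54.52
r = 103.58 / √(219.35 × 54.52) = 103.58 / 109.3570 ≈ 0.947

0.947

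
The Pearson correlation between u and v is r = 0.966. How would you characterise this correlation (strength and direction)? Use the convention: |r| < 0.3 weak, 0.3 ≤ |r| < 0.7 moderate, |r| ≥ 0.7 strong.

r = 0.966 > 0 so the relationship is positive.
|r| = 0.966, which falls in the strong range.

strong positive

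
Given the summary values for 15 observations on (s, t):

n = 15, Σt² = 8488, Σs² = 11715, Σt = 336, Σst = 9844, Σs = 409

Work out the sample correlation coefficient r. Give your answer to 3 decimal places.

0.927

r = (nΣst − ΣsΣt) / √[(nΣs² − (Σs)²)(nΣt² − (Σt)²)]
Numerator: 15×9844 − 409×336 = 10236
Denominator: √[(175725 − 167281)(127320 − 112896)] = √[8444 × 14424] = 11036.1341
r = 10236 / 11036.1341 ≈ 0.927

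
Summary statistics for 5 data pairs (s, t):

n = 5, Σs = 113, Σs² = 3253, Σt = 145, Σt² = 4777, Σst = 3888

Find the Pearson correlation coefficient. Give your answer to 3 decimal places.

0.966

r = (nΣst − ΣsΣt) / √[(nΣs² − (Σs)²)(nΣt² − (Σt)²)]
Numerator: 5×3888 − 113×145 = 3055
Denominator: √[(16265 − 12769)(23885 − 21025)] = √[3496 × 2860] = 3162.0500
r = 3055 / 3162.0500 ≈ 0.966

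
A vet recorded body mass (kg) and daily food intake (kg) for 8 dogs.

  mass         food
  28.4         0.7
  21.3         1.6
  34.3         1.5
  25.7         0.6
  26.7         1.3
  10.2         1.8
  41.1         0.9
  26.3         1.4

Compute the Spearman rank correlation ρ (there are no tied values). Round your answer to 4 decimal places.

-0.4524

Rank mass: 6, 2, 7, 3, 5, 1, 8, 4
Rank food: 2, 7, 6, 1, 4, 8, 3, 5
d = rank(mass) − rank(food): 4, -5, 1, 2, 1, -7, 5, -1; Σd² = 122
ρ = 1 − 6Σd² / [n(n²−1)] = 1 − 6×122 / (8×63) = 1 − 732/504 ≈ -0.4524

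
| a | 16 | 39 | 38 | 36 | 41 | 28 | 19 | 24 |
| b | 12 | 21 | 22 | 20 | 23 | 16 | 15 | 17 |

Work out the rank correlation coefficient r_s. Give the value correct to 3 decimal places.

0.952

Rank a: 1, 7, 6, 5, 8, 4, 2, 3
Rank b: 1, 6, 7, 5, 8, 3, 2, 4
d = rank(a) − rank(b): 0, 1, -1, 0, 0, 1, 0, -1; Σd² = 4
ρ = 1 − 6Σd² / [n(n²−1)] = 1 − 6×4 / (8×63) = 1 − 24/504 ≈ 0.952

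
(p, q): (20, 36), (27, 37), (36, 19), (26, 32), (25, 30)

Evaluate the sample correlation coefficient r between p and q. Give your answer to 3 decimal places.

-0.852

n = 5, Σp = 134, Σq = 154, Σp² = 3726, Σq² = 4950, Σpq = 3985
nΣpq − ΣpΣq = 19925 − 20636 = -711
nΣp² − (Σp)² = 18630 − 17956 = 674; nΣq² − (Σq)² = 24750 − 23716 = 1034
r = -711 / √(674 × 1034) = -711 / 834.8149 ≈ -0.852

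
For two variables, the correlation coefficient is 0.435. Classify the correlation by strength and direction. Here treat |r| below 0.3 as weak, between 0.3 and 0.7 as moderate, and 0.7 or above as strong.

moderate positive

r = 0.435 > 0 so the relationship is positive.
|r| = 0.435, which falls in the moderate range.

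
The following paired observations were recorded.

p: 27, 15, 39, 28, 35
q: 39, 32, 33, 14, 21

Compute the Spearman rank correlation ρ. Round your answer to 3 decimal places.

-0.100

Rank p: 2, 1, 5, 3, 4
Rank q: 5, 3, 4, 1, 2
d = rank(p) − rank(q): -3, -2, 1, 2, 2; Σd² = 22
ρ = 1 − 6Σd² / [n(n²−1)] = 1 − 6×22 / (5×24) = 1 − 132/120 ≈ -0.100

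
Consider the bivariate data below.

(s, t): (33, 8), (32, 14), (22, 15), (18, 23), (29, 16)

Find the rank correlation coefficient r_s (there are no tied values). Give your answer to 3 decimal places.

-0.900

Rank s: 5, 4, 2, 1, 3
Rank t: 1, 2, 3, 5, 4
d = rank(s) − rank(t): 4, 2, -1, -4, -1; Σd² = 38
ρ = 1 − 6Σd² / [n(n²−1)] = 1 − 6×38 / (5×24) = 1 − 228/120 ≈ -0.900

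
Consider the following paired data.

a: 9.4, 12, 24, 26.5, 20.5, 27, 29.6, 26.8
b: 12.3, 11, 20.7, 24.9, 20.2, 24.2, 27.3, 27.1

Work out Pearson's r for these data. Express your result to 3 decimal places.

0.972

n = 8, Σa = 175.8, Σb = 167.7, Σa² = 4254.26, Σb² = 3794.17, Σab = 4006.13
nΣab − ΣaΣb = 32049.04 − 29481.66 = 2567.38
nΣa² − (Σa)² = 34034.08 − 30905.64 = 3128.44; nΣb² − (Σb)² = 30353.36 − 28123.29 = 2230.07
r = 2567.38 / √(3128.44 × 2230.07) = 2567.38 / 2641.3330 ≈ 0.972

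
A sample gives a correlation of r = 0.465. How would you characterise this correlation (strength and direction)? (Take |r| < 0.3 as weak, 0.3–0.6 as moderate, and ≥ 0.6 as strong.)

moderate positive

r = 0.465 > 0 so the relationship is positive.
|r| = 0.465, which falls in the moderate range.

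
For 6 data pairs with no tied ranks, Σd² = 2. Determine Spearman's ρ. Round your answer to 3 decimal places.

0.943

ρ = 1 − 6Σd² / [n(n²−1)] = 1 − 6×2 / (6×35)
  = 1 − 12/210 = 1 − 0.0571 ≈ 0.943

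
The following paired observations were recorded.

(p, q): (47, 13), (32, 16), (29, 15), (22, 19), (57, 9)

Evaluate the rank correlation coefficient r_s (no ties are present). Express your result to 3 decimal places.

Rank p: 4, 3, 2, 1, 5
Rank q: 2, 4, 3, 5, 1
d = rank(p) − rank(q): 2, -1, -1, -4, 4; Σd² = 38
ρ = 1 − 6Σd² / [n(n²−1)] = 1 − 6×38 / (5×24) = 1 − 228/120 ≈ -0.900

-0.900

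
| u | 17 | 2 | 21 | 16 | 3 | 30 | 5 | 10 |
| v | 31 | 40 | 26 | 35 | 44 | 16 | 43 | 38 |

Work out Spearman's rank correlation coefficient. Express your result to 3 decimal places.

Rank u: 6, 1, 7, 5, 2, 8, 3, 4
Rank v: 3, 6, 2, 4, 8, 1, 7, 5
d = rank(u) − rank(v): 3, -5, 5, 1, -6, 7, -4, -1; Σd² = 162
ρ = 1 − 6Σd² / [n(n²−1)] = 1 − 6×162 / (8×63) = 1 − 972/504 ≈ -0.929

-0.929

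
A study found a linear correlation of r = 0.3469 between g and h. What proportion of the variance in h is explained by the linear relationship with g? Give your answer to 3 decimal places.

r² = (0.3469)² = 0.120

0.120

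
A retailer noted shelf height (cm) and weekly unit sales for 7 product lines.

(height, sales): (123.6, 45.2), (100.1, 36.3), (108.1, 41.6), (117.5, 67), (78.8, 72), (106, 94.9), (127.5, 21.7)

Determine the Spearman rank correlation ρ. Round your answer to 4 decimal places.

-0.4643

Rank height: 6, 2, 4, 5, 1, 3, 7
Rank sales: 4, 2, 3, 5, 6, 7, 1
d = rank(height) − rank(sales): 2, 0, 1, 0, -5, -4, 6; Σd² = 82
ρ = 1 − 6Σd² / [n(n²−1)] = 1 − 6×82 / (7×48) = 1 − 492/336 ≈ -0.4643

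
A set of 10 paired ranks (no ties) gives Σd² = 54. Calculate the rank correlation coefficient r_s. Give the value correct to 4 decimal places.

0.6727

ρ = 1 − 6Σd² / [n(n²−1)] = 1 − 6×54 / (10×99)
  = 1 − 324/990 = 1 − 0.32727 ≈ 0.6727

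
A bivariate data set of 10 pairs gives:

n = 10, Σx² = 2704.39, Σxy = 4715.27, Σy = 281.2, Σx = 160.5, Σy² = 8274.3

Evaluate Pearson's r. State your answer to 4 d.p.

r = (nΣxy − ΣxΣy) / √[(nΣx² − (Σx)²)(nΣy² − (Σy)²)]
Numerator: 10×4715.27 − 160.5×281.2 = 2020.1
Denominator: √[(27043.9 − 25760.25)(82743 − 79073.44)] = √[1283.65 × 3669.56] = 2170.3527
r = 2020.1 / 2170.3527 ≈ 0.9308

0.9308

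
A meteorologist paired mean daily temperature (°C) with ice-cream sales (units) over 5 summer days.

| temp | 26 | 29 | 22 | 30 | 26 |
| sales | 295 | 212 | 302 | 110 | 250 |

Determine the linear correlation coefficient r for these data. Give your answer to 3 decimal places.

n = 5, Σx = 133, Σy = 1169, Σx² = 3577, Σy² = 297773, Σxy = 30262
nΣxy − ΣxΣy = 151310 − 155477 = -4167
nΣx² − (Σx)² = 17885 − 17689 = 196; nΣy² − (Σy)² = 1488865 − 1366561 = 122304
r = -4167 / √(196 × 122304) = -4167 / 4896.0784 ≈ -0.851

-0.851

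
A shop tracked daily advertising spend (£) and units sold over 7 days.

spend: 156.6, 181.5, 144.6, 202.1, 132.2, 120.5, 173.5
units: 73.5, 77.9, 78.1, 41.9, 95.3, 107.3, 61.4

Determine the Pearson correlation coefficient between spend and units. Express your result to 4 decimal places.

n = 7, Σx = 1111, Σy = 535.4, Σx² = 181318.72, Σy² = 43691.22, Σxy = 81591.41
nΣxy − ΣxΣy = 571139.87 − 594829.4 = -23689.53
nΣx² − (Σx)² = 1269231.04 − 1234321 = 34910.04; nΣy² − (Σy)² = 305838.54 − 286653.16 = 19185.38
r = -23689.53 / √(34910.04 × 19185.38) = -23689.53 / 25879.7678 ≈ -0.9154

-0.9154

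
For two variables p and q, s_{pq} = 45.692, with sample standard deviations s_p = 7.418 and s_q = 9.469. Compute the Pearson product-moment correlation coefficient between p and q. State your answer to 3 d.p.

r = Cov(p,q) / (s_p · s_q) = 45.692 / (7.418 × 9.469)
  = 45.692 / 70.2410 ≈ 0.651

0.651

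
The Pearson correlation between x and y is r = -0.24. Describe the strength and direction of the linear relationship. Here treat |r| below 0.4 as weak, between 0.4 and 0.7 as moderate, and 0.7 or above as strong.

r = -0.24 < 0 so the relationship is negative.
|r| = 0.24, which falls in the weak range.

weak negative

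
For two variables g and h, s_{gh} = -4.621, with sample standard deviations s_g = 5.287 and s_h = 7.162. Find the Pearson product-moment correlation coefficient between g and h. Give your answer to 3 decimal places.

r = Cov(g,h) / (s_g · s_h) = -4.621 / (5.287 × 7.162)
  = -4.621 / 37.8655 ≈ -0.122

-0.122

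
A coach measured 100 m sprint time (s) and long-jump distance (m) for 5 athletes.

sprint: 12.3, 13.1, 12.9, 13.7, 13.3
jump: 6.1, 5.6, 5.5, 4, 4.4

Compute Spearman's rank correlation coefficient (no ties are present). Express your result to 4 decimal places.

-0.9000

Rank sprint: 1, 3, 2, 5, 4
Rank jump: 5, 4, 3, 1, 2
d = rank(sprint) − rank(jump): -4, -1, -1, 4, 2; Σd² = 38
ρ = 1 − 6Σd² / [n(n²−1)] = 1 − 6×38 / (5×24) = 1 − 228/120 ≈ -0.9000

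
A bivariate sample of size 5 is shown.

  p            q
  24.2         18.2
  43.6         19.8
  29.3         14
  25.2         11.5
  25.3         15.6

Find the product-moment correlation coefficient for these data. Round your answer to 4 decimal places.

0.5922

n = 5, Σp = 147.6, Σq = 79.1, Σp² = 4620.22, Σq² = 1294.89, Σpq = 2398.4
nΣpq − ΣpΣq = 11992 − 11675.16 = 316.84
nΣp² − (Σp)² = 23101.1 − 21785.76 = 1315.34; nΣq² − (Σq)² = 6474.45 − 6256.81 = 217.64
r = 316.84 / √(1315.34 × 217.64) = 316.84 / 535.0426 ≈ 0.5922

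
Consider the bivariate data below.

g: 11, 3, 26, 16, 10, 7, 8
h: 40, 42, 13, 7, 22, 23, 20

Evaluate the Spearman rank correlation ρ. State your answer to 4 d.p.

Rank g: 5, 1, 7, 6, 4, 2, 3
Rank h: 6, 7, 2, 1, 4, 5, 3
d = rank(g) − rank(h): -1, -6, 5, 5, 0, -3, 0; Σd² = 96
ρ = 1 − 6Σd² / [n(n²−1)] = 1 − 6×96 / (7×48) = 1 − 576/336 ≈ -0.7143

-0.7143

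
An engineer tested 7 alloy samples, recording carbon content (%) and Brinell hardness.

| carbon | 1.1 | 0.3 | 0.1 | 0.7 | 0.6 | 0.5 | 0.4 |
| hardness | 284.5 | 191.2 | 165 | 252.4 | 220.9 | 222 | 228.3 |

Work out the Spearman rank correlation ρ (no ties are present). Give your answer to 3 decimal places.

0.857

Rank carbon: 7, 2, 1, 6, 5, 4, 3
Rank hardness: 7, 2, 1, 6, 3, 4, 5
d = rank(carbon) − rank(hardness): 0, 0, 0, 0, 2, 0, -2; Σd² = 8
ρ = 1 − 6Σd² / [n(n²−1)] = 1 − 6×8 / (7×48) = 1 − 48/336 ≈ 0.857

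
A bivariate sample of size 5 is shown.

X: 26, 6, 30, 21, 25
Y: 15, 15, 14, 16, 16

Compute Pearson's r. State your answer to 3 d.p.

-0.180

n = 5, ΣX = 108, ΣY = 76, ΣX² = 2678, ΣY² = 1158, ΣXY = 1636
nΣXY − ΣXΣY = 8180 − 8208 = -28
nΣX² − (ΣX)² = 13390 − 11664 = 1726; nΣY² − (ΣY)² = 5790 − 5776 = 14
r = -28 / √(1726 × 14) = -28 / 155.4477 ≈ -0.180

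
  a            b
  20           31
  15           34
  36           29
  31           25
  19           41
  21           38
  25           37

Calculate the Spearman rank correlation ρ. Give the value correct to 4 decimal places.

-0.5714

Rank a: 3, 1, 7, 6, 2, 4, 5
Rank b: 3, 4, 2, 1, 7, 6, 5
d = rank(a) − rank(b): 0, -3, 5, 5, -5, -2, 0; Σd² = 88
ρ = 1 − 6Σd² / [n(n²−1)] = 1 − 6×88 / (7×48) = 1 − 528/336 ≈ -0.5714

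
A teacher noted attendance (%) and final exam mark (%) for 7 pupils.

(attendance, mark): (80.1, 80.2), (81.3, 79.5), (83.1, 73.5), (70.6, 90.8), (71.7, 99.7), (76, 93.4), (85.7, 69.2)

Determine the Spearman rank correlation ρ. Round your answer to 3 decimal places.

-0.893

Rank attendance: 4, 5, 6, 1, 2, 3, 7
Rank mark: 4, 3, 2, 5, 7, 6, 1
d = rank(attendance) − rank(mark): 0, 2, 4, -4, -5, -3, 6; Σd² = 106
ρ = 1 − 6Σd² / [n(n²−1)] = 1 − 6×106 / (7×48) = 1 − 636/336 ≈ -0.893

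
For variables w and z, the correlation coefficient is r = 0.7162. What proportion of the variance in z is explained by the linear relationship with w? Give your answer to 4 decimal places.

0.5129

r² = (0.7162)² = 0.5129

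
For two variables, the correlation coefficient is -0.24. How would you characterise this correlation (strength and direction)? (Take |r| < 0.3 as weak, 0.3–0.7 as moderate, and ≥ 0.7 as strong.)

r = -0.24 < 0 so the relationship is negative.
|r| = 0.24, which falls in the weak range.

weak negative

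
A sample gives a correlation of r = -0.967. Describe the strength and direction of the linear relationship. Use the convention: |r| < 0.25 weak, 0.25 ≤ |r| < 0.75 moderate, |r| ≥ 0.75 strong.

r = -0.967 < 0 so the relationship is negative.
|r| = 0.967, which falls in the strong range.

strong negative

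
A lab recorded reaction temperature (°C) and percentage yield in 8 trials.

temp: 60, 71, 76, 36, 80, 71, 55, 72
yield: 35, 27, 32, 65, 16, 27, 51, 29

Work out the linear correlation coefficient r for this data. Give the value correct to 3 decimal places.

-0.955

n = 8, Σx = 521, Σy = 282, Σx² = 35363, Σy² = 11630, Σxy = 16879
nΣxy − ΣxΣy = 135032 − 146922 = -11890
nΣx² − (Σx)² = 282904 − 271441 = 11463; nΣy² − (Σy)² = 93040 − 79524 = 13516
r = -11890 / √(11463 × 13516) = -11890 / 12447.2450 ≈ -0.955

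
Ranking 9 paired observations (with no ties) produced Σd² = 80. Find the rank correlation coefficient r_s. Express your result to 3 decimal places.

0.333

ρ = 1 − 6Σd² / [n(n²−1)] = 1 − 6×80 / (9×80)
  = 1 − 480/720 = 1 − 0.6667 ≈ 0.333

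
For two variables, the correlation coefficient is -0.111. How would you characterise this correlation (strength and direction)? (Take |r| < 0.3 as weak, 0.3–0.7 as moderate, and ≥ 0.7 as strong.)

weak negative

r = -0.111 < 0 so the relationship is negative.
|r| = 0.111, which falls in the weak range.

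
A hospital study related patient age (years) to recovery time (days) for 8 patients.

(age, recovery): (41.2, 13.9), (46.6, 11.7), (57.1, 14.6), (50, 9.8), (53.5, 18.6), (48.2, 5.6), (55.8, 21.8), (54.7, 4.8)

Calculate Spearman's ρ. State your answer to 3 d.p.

0.333

Rank age: 1, 2, 8, 4, 5, 3, 7, 6
Rank recovery: 5, 4, 6, 3, 7, 2, 8, 1
d = rank(age) − rank(recovery): -4, -2, 2, 1, -2, 1, -1, 5; Σd² = 56
ρ = 1 − 6Σd² / [n(n²−1)] = 1 − 6×56 / (8×63) = 1 − 336/504 ≈ 0.333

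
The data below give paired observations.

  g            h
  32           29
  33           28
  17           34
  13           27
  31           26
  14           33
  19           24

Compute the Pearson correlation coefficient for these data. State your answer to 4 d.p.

n = 7, Σg = 159, Σh = 201, Σg² = 4089, Σh² = 5851, Σgh = 4505
nΣgh − ΣgΣh = 31535 − 31959 = -424
nΣg² − (Σg)² = 28623 − 25281 = 3342; nΣh² − (Σh)² = 40957 − 40401 = 556
r = -424 / √(3342 × 556) = -424 / 1363.1405 ≈ -0.3110

-0.3110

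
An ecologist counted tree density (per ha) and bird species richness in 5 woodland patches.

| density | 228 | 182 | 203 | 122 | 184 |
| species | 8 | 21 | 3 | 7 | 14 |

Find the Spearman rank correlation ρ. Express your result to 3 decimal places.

-0.200

Rank density: 5, 2, 4, 1, 3
Rank species: 3, 5, 1, 2, 4
d = rank(density) − rank(species): 2, -3, 3, -1, -1; Σd² = 24
ρ = 1 − 6Σd² / [n(n²−1)] = 1 − 6×24 / (5×24) = 1 − 144/120 ≈ -0.200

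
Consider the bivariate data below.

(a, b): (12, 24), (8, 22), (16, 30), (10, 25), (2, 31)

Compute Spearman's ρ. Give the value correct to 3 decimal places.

Rank a: 4, 2, 5, 3, 1
Rank b: 2, 1, 4, 3, 5
d = rank(a) − rank(b): 2, 1, 1, 0, -4; Σd² = 22
ρ = 1 − 6Σd² / [n(n²−1)] = 1 − 6×22 / (5×24) = 1 − 132/120 ≈ -0.100

-0.100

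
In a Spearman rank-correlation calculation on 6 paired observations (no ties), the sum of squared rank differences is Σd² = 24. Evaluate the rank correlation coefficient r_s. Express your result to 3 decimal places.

ρ = 1 − 6Σd² / [n(n²−1)] = 1 − 6×24 / (6×35)
  = 1 − 144/210 = 1 − 0.6857 ≈ 0.314

0.314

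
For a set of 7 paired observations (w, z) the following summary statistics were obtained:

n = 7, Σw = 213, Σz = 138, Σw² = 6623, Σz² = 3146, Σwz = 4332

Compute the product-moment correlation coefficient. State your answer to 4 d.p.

r = (nΣwz − ΣwΣz) / √[(nΣw² − (Σw)²)(nΣz² − (Σz)²)]
Numerator: 7×4332 − 213×138 = 930
Denominator: √[(46361 − 45369)(22022 − 19044)] = √[992 × 2978] = 1718.7717
r = 930 / 1718.7717 ≈ 0.5411

0.5411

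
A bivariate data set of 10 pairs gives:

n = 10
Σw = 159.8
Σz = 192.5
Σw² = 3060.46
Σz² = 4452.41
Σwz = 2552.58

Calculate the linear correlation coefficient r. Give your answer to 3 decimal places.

-0.851

r = (nΣwz − ΣwΣz) / √[(nΣw² − (Σw)²)(nΣz² − (Σz)²)]
Numerator: 10×2552.58 − 159.8×192.5 = -5235.7
Denominator: √[(30604.6 − 25536.04)(44524.1 − 37056.25)] = √[5068.56 × 7467.85] = 6152.3366
r = -5235.7 / 6152.3366 ≈ -0.851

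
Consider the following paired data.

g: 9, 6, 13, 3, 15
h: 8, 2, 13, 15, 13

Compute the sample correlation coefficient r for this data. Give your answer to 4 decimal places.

n = 5, Σg = 46, Σh = 51, Σg² = 520, Σh² = 631, Σgh = 493
nΣgh − ΣgΣh = 2465 − 2346 = 119
nΣg² − (Σg)² = 2600 − 2116 = 484; nΣh² − (Σh)² = 3155 − 2601 = 554
r = 119 / √(484 × 554) = 119 / 517.8185 ≈ 0.2298

0.2298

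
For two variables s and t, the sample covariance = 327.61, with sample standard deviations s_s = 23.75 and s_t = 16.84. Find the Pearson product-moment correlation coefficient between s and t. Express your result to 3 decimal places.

0.819

r = Cov(s,t) / (s_s · s_t) = 327.61 / (23.75 × 16.84)
  = 327.61 / 399.9500 ≈ 0.819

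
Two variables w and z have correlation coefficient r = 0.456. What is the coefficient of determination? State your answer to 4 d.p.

0.2079

r² = (0.456)² = 0.2079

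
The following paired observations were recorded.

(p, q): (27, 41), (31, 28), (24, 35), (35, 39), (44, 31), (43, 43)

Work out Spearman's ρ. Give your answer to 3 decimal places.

0.029

Rank p: 2, 3, 1, 4, 6, 5
Rank q: 5, 1, 3, 4, 2, 6
d = rank(p) − rank(q): -3, 2, -2, 0, 4, -1; Σd² = 34
ρ = 1 − 6Σd² / [n(n²−1)] = 1 − 6×34 / (6×35) = 1 − 204/210 ≈ 0.029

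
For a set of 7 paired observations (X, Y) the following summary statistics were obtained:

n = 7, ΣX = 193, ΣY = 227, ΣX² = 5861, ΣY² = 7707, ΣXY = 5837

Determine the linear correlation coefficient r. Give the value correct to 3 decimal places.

-0.976

r = (nΣXY − ΣXΣY) / √[(nΣX² − (ΣX)²)(nΣY² − (ΣY)²)]
Numerator: 7×5837 − 193×227 = -2952
Denominator: √[(41027 − 37249)(53949 − 51529)] = √[3778 × 2420] = 3023.6997
r = -2952 / 3023.6997 ≈ -0.976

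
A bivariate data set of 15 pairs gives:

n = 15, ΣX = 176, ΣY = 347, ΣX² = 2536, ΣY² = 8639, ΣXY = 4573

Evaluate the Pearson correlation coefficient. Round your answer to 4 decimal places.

r = (nΣXY − ΣXΣY) / √[(nΣX² − (ΣX)²)(nΣY² − (ΣY)²)]
Numerator: 15×4573 − 176×347 = 7523
Denominator: √[(38040 − 30976)(129585 − 120409)] = √[7064 × 9176] = 8051.0412
r = 7523 / 8051.0412 ≈ 0.9344

0.9344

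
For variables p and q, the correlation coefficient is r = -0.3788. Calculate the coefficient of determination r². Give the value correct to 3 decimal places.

0.143

r² = (-0.3788)² = 0.143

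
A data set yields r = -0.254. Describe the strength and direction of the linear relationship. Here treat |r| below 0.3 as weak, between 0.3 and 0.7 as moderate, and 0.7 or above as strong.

weak negative

r = -0.254 < 0 so the relationship is negative.
|r| = 0.254, which falls in the weak range.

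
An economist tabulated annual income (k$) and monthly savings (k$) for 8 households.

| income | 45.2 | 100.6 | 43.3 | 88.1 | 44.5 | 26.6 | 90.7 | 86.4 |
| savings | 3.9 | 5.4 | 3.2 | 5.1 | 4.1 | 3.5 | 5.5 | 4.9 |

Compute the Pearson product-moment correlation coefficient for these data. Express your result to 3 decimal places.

0.944

n = 8, Σx = 525.4, Σy = 35.6, Σx² = 40179.16, Σy² = 163.94, Σxy = 2505.15
nΣxy − ΣxΣy = 20041.2 − 18704.24 = 1336.96
nΣx² − (Σx)² = 321433.28 − 276045.16 = 45388.12; nΣy² − (Σy)² = 1311.52 − 1267.36 = 44.16
r = 1336.96 / √(45388.12 × 44.16) = 1336.96 / 1415.7469 ≈ 0.944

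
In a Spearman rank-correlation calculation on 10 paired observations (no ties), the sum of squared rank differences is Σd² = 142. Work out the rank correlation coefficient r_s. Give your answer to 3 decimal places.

ρ = 1 − 6Σd² / [n(n²−1)] = 1 − 6×142 / (10×99)
  = 1 − 852/990 = 1 − 0.8606 ≈ 0.139

0.139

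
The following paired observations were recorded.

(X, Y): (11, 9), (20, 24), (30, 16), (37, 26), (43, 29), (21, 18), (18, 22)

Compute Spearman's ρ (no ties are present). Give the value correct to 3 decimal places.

0.679

Rank X: 1, 3, 5, 6, 7, 4, 2
Rank Y: 1, 5, 2, 6, 7, 3, 4
d = rank(X) − rank(Y): 0, -2, 3, 0, 0, 1, -2; Σd² = 18
ρ = 1 − 6Σd² / [n(n²−1)] = 1 − 6×18 / (7×48) = 1 − 108/336 ≈ 0.679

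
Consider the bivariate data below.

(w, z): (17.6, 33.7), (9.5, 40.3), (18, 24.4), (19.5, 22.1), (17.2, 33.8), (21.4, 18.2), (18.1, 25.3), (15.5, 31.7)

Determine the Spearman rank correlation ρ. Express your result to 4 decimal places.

-0.9048

Rank w: 4, 1, 5, 7, 3, 8, 6, 2
Rank z: 6, 8, 3, 2, 7, 1, 4, 5
d = rank(w) − rank(z): -2, -7, 2, 5, -4, 7, 2, -3; Σd² = 160
ρ = 1 − 6Σd² / [n(n²−1)] = 1 − 6×160 / (8×63) = 1 − 960/504 ≈ -0.9048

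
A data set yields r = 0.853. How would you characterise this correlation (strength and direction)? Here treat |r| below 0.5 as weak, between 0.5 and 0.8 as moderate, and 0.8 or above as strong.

r = 0.853 > 0 so the relationship is positive.
|r| = 0.853, which falls in the strong range.

strong positive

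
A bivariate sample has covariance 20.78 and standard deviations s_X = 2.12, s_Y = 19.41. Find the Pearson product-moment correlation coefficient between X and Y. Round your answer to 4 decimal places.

0.5050

r = Cov(X,Y) / (s_X · s_Y) = 20.78 / (2.12 × 19.41)
  = 20.78 / 41.1492 ≈ 0.5050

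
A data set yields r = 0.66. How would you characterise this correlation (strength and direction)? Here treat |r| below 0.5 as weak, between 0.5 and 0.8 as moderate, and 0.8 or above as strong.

moderate positive

r = 0.66 > 0 so the relationship is positive.
|r| = 0.66, which falls in the moderate range.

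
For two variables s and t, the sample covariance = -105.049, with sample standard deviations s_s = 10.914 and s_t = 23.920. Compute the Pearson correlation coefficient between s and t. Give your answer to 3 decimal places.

r = Cov(s,t) / (s_s · s_t) = -105.049 / (10.914 × 23.920)
  = -105.049 / 261.0629 ≈ -0.402

-0.402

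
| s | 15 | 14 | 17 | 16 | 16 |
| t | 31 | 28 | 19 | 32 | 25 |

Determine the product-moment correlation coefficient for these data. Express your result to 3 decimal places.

-0.585

n = 5, Σs = 78, Σt = 135, Σs² = 1222, Σt² = 3755, Σst = 2092
nΣst − ΣsΣt = 10460 − 10530 = -70
nΣs² − (Σs)² = 6110 − 6084 = 26; nΣt² − (Σt)² = 18775 − 18225 = 550
r = -70 / √(26 × 550) = -70 / 119.5826 ≈ -0.585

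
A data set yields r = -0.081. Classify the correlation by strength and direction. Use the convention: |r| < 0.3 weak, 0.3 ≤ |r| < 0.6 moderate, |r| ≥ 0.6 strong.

r = -0.081 < 0 so the relationship is negative.
|r| = 0.081, which falls in the weak range.

weak negative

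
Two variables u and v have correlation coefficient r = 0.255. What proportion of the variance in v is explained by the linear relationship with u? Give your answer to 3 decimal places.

0.065

r² = (0.255)² = 0.065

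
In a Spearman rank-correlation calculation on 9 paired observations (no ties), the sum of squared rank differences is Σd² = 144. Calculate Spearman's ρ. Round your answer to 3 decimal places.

-0.200

ρ = 1 − 6Σd² / [n(n²−1)] = 1 − 6×144 / (9×80)
  = 1 − 864/720 = 1 − 1.2000 ≈ -0.200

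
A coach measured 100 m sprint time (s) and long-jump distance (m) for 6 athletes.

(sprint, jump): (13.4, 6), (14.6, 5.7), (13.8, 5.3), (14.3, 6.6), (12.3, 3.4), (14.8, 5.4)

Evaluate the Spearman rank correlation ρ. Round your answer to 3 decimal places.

Rank sprint: 2, 5, 3, 4, 1, 6
Rank jump: 5, 4, 2, 6, 1, 3
d = rank(sprint) − rank(jump): -3, 1, 1, -2, 0, 3; Σd² = 24
ρ = 1 − 6Σd² / [n(n²−1)] = 1 − 6×24 / (6×35) = 1 − 144/210 ≈ 0.314

0.314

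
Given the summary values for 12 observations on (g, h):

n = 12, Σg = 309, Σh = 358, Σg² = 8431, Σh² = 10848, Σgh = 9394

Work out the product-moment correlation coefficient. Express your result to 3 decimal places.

0.622

r = (nΣgh − ΣgΣh) / √[(nΣg² − (Σg)²)(nΣh² − (Σh)²)]
Numerator: 12×9394 − 309×358 = 2106
Denominator: √[(101172 − 95481)(130176 − 128164)] = √[5691 × 2012] = 3383.8280
r = 2106 / 3383.8280 ≈ 0.622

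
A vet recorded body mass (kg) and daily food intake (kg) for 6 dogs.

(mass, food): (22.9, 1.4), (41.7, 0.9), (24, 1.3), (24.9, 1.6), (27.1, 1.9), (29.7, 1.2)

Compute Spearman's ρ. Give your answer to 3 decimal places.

-0.486

Rank mass: 1, 6, 2, 3, 4, 5
Rank food: 4, 1, 3, 5, 6, 2
d = rank(mass) − rank(food): -3, 5, -1, -2, -2, 3; Σd² = 52
ρ = 1 − 6Σd² / [n(n²−1)] = 1 − 6×52 / (6×35) = 1 − 312/210 ≈ -0.486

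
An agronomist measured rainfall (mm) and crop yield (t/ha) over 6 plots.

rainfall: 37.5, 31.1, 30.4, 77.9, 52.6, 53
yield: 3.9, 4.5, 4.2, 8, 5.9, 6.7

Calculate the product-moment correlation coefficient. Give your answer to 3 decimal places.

0.951

n = 6, Σx = 282.5, Σy = 33.2, Σx² = 14941.79, Σy² = 196.8, Σxy = 1702.52
nΣxy − ΣxΣy = 10215.12 − 9379 = 836.12
nΣx² − (Σx)² = 89650.74 − 79806.25 = 9844.49; nΣy² − (Σy)² = 1180.8 − 1102.24 = 78.56
r = 836.12 / √(9844.49 × 78.56) = 836.12 / 879.4220 ≈ 0.951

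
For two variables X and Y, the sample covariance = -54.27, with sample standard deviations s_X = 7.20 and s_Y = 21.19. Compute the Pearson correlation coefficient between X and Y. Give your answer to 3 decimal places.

-0.356

r = Cov(X,Y) / (s_X · s_Y) = -54.27 / (7.20 × 21.19)
  = -54.27 / 152.5680 ≈ -0.356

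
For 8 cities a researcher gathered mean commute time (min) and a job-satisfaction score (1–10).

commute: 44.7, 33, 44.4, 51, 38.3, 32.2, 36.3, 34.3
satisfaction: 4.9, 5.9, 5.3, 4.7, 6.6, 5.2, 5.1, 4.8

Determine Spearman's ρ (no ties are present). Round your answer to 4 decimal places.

-0.3810

Rank commute: 7, 2, 6, 8, 5, 1, 4, 3
Rank satisfaction: 3, 7, 6, 1, 8, 5, 4, 2
d = rank(commute) − rank(satisfaction): 4, -5, 0, 7, -3, -4, 0, 1; Σd² = 116
ρ = 1 − 6Σd² / [n(n²−1)] = 1 − 6×116 / (8×63) = 1 − 696/504 ≈ -0.3810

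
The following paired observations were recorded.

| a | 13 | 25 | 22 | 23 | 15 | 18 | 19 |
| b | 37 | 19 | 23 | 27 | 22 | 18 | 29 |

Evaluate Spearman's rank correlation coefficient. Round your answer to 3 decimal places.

Rank a: 1, 7, 5, 6, 2, 3, 4
Rank b: 7, 2, 4, 5, 3, 1, 6
d = rank(a) − rank(b): -6, 5, 1, 1, -1, 2, -2; Σd² = 72
ρ = 1 − 6Σd² / [n(n²−1)] = 1 − 6×72 / (7×48) = 1 − 432/336 ≈ -0.286

-0.286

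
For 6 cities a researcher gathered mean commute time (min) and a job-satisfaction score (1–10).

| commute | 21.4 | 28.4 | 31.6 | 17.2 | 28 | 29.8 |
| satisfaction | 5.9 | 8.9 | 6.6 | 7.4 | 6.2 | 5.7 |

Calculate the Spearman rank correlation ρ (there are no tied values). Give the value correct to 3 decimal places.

Rank commute: 2, 4, 6, 1, 3, 5
Rank satisfaction: 2, 6, 4, 5, 3, 1
d = rank(commute) − rank(satisfaction): 0, -2, 2, -4, 0, 4; Σd² = 40
ρ = 1 − 6Σd² / [n(n²−1)] = 1 − 6×40 / (6×35) = 1 − 240/210 ≈ -0.143

-0.143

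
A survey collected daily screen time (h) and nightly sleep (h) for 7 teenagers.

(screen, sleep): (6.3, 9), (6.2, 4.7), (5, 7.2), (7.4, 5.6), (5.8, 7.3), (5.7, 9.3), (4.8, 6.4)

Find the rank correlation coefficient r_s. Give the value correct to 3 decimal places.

Rank screen: 6, 5, 2, 7, 4, 3, 1
Rank sleep: 6, 1, 4, 2, 5, 7, 3
d = rank(screen) − rank(sleep): 0, 4, -2, 5, -1, -4, -2; Σd² = 66
ρ = 1 − 6Σd² / [n(n²−1)] = 1 − 6×66 / (7×48) = 1 − 396/336 ≈ -0.179

-0.179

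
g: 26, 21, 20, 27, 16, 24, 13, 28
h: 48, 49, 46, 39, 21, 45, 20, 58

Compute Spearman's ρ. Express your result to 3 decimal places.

0.643

Rank g: 6, 4, 3, 7, 2, 5, 1, 8
Rank h: 6, 7, 5, 3, 2, 4, 1, 8
d = rank(g) − rank(h): 0, -3, -2, 4, 0, 1, 0, 0; Σd² = 30
ρ = 1 − 6Σd² / [n(n²−1)] = 1 − 6×30 / (8×63) = 1 − 180/504 ≈ 0.643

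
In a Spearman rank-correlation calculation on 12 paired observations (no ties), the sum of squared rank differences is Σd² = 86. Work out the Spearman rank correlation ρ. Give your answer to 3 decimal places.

0.699

ρ = 1 − 6Σd² / [n(n²−1)] = 1 − 6×86 / (12×143)
  = 1 − 516/1716 = 1 − 0.3007 ≈ 0.699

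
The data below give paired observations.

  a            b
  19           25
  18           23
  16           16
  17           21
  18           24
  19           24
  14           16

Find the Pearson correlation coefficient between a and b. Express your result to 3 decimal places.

0.932

n = 7, Σa = 121, Σb = 149, Σa² = 2111, Σb² = 3259, Σab = 2614
nΣab − ΣaΣb = 18298 − 18029 = 269
nΣa² − (Σa)² = 14777 − 14641 = 136; nΣb² − (Σb)² = 22813 − 22201 = 612
r = 269 / √(136 × 612) = 269 / 288.4996 ≈ 0.932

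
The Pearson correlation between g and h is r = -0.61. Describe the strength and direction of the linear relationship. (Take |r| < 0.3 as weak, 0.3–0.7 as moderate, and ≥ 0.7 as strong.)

moderate negative

r = -0.61 < 0 so the relationship is negative.
|r| = 0.61, which falls in the moderate range.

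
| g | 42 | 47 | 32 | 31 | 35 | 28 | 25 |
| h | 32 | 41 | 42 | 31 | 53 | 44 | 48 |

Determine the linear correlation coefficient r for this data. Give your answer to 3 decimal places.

-0.306

n = 7, Σg = 240, Σh = 291, Σg² = 8592, Σh² = 12479, Σgh = 9863
nΣgh − ΣgΣh = 69041 − 69840 = -799
nΣg² − (Σg)² = 60144 − 57600 = 2544; nΣh² − (Σh)² = 87353 − 84681 = 2672
r = -799 / √(2544 × 2672) = -799 / 2607.2146 ≈ -0.306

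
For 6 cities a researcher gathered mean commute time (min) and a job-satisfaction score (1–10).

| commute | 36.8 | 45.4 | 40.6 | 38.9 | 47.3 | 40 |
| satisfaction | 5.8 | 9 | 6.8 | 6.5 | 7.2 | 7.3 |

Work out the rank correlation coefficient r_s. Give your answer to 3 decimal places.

0.714

Rank commute: 1, 5, 4, 2, 6, 3
Rank satisfaction: 1, 6, 3, 2, 4, 5
d = rank(commute) − rank(satisfaction): 0, -1, 1, 0, 2, -2; Σd² = 10
ρ = 1 − 6Σd² / [n(n²−1)] = 1 − 6×10 / (6×35) = 1 − 60/210 ≈ 0.714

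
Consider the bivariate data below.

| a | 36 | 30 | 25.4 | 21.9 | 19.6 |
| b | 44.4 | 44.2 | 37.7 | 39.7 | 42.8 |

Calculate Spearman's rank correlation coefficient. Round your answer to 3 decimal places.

Rank a: 5, 4, 3, 2, 1
Rank b: 5, 4, 1, 2, 3
d = rank(a) − rank(b): 0, 0, 2, 0, -2; Σd² = 8
ρ = 1 − 6Σd² / [n(n²−1)] = 1 − 6×8 / (5×24) = 1 − 48/120 ≈ 0.600

0.600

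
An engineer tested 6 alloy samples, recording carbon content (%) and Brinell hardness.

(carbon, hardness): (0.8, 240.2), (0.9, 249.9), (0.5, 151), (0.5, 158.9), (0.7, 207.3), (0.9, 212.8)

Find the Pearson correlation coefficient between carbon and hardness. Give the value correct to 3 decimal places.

0.914

n = 6, Σx = 4.3, Σy = 1220.1, Σx² = 3.25, Σy² = 256453.39, Σxy = 908.65
nΣxy − ΣxΣy = 5451.9 − 5246.43 = 205.47
nΣx² − (Σx)² = 19.5 − 18.49 = 1.01; nΣy² − (Σy)² = 1538720.34 − 1488644.01 = 50076.33
r = 205.47 / √(1.01 × 50076.33) = 205.47 / 224.8935 ≈ 0.914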